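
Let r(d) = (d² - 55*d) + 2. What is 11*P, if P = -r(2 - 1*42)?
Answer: -41822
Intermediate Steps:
r(d) = 2 + d² - 55*d
P = -3802 (P = -(2 + (2 - 1*42)² - 55*(2 - 1*42)) = -(2 + (2 - 42)² - 55*(2 - 42)) = -(2 + (-40)² - 55*(-40)) = -(2 + 1600 + 2200) = -1*3802 = -3802)
11*P = 11*(-3802) = -41822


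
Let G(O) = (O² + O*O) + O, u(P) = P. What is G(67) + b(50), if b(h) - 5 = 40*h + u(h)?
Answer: 11100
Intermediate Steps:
G(O) = O + 2*O² (G(O) = (O² + O²) + O = 2*O² + O = O + 2*O²)
b(h) = 5 + 41*h (b(h) = 5 + (40*h + h) = 5 + 41*h)
G(67) + b(50) = 67*(1 + 2*67) + (5 + 41*50) = 67*(1 + 134) + (5 + 2050) = 67*135 + 2055 = 9045 + 2055 = 11100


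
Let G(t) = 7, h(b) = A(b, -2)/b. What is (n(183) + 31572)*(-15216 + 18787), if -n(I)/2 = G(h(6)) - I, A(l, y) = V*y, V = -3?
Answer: 114000604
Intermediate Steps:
A(l, y) = -3*y
h(b) = 6/b (h(b) = (-3*(-2))/b = 6/b)
n(I) = -14 + 2*I (n(I) = -2*(7 - I) = -14 + 2*I)
(n(183) + 31572)*(-15216 + 18787) = ((-14 + 2*183) + 31572)*(-15216 + 18787) = ((-14 + 366) + 31572)*3571 = (352 + 31572)*3571 = 31924*3571 = 114000604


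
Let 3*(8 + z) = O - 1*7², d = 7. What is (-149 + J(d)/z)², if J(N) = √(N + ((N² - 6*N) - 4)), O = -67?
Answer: 43513969/1960 + 447*√10/70 ≈ 22221.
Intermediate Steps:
J(N) = √(-4 + N² - 5*N) (J(N) = √(N + (-4 + N² - 6*N)) = √(-4 + N² - 5*N))
z = -140/3 (z = -8 + (-67 - 1*7²)/3 = -8 + (-67 - 1*49)/3 = -8 + (-67 - 49)/3 = -8 + (⅓)*(-116) = -8 - 116/3 = -140/3 ≈ -46.667)
(-149 + J(d)/z)² = (-149 + √(-4 + 7² - 5*7)/(-140/3))² = (-149 + √(-4 + 49 - 35)*(-3/140))² = (-149 + √10*(-3/140))² = (-149 - 3*√10/140)²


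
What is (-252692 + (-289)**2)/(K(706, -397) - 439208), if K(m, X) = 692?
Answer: 169171/438516 ≈ 0.38578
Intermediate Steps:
(-252692 + (-289)**2)/(K(706, -397) - 439208) = (-252692 + (-289)**2)/(692 - 439208) = (-252692 + 83521)/(-438516) = -169171*(-1/438516) = 169171/438516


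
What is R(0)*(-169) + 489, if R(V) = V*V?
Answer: 489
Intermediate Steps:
R(V) = V²
R(0)*(-169) + 489 = 0²*(-169) + 489 = 0*(-169) + 489 = 0 + 489 = 489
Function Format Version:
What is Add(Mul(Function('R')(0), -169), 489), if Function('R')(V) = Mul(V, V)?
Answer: 489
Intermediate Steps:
Function('R')(V) = Pow(V, 2)
Add(Mul(Function('R')(0), -169), 489) = Add(Mul(Pow(0, 2), -169), 489) = Add(Mul(0, -169), 489) = Add(0, 489) = 489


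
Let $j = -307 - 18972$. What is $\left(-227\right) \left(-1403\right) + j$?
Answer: $299202$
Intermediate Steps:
$j = -19279$ ($j = -307 - 18972 = -19279$)
$\left(-227\right) \left(-1403\right) + j = \left(-227\right) \left(-1403\right) - 19279 = 318481 - 19279 = 299202$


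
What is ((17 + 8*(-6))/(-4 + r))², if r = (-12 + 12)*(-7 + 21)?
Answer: 961/16 ≈ 60.063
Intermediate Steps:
r = 0 (r = 0*14 = 0)
((17 + 8*(-6))/(-4 + r))² = ((17 + 8*(-6))/(-4 + 0))² = ((17 - 48)/(-4))² = (-31*(-¼))² = (31/4)² = 961/16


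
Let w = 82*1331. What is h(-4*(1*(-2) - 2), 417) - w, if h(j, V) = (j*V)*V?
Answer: 2673082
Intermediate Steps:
h(j, V) = j*V² (h(j, V) = (V*j)*V = j*V²)
w = 109142
h(-4*(1*(-2) - 2), 417) - w = -4*(1*(-2) - 2)*417² - 1*109142 = -4*(-2 - 2)*173889 - 109142 = -4*(-4)*173889 - 109142 = 16*173889 - 109142 = 2782224 - 109142 = 2673082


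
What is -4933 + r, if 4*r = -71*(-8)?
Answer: -4791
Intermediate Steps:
r = 142 (r = (-71*(-8))/4 = (¼)*568 = 142)
-4933 + r = -4933 + 142 = -4791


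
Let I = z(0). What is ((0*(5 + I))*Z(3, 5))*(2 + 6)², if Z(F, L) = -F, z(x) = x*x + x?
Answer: 0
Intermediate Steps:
z(x) = x + x² (z(x) = x² + x = x + x²)
I = 0 (I = 0*(1 + 0) = 0*1 = 0)
((0*(5 + I))*Z(3, 5))*(2 + 6)² = ((0*(5 + 0))*(-1*3))*(2 + 6)² = ((0*5)*(-3))*8² = (0*(-3))*64 = 0*64 = 0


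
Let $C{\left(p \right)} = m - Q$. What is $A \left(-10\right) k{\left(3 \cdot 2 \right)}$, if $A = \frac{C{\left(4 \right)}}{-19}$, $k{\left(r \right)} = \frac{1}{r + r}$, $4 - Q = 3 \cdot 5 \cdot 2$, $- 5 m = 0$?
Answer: $\frac{65}{57} \approx 1.1404$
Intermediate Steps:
$m = 0$ ($m = \left(- \frac{1}{5}\right) 0 = 0$)
$Q = -26$ ($Q = 4 - 3 \cdot 5 \cdot 2 = 4 - 15 \cdot 2 = 4 - 30 = -26$)
$C{\left(p \right)} = 26$ ($C{\left(p \right)} = 0 - -26 = 0 + 26 = 26$)
$k{\left(r \right)} = \frac{1}{2 r}$
$A = - \frac{26}{19}$ ($A = \frac{26}{-19} = 26 \left(- \frac{1}{19}\right) = - \frac{26}{19} \approx -1.3684$)
$A \left(-10\right) k{\left(3 \cdot 2 \right)} = \left(- \frac{26}{19}\right) \left(-10\right) \frac{1}{2 \cdot 3 \cdot 2} = \frac{260 \frac{1}{2 \cdot 6}}{19} = \frac{260 \cdot \frac{1}{2} \cdot \frac{1}{6}}{19} = \frac{260}{19} \cdot \frac{1}{12} = \frac{65}{57}$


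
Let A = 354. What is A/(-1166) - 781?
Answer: -455500/583 ≈ -781.30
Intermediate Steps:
A/(-1166) - 781 = 354/(-1166) - 781 = 354*(-1/1166) - 781 = -177/583 - 781 = -455500/583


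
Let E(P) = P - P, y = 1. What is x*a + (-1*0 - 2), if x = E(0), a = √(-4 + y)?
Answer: -2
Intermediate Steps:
E(P) = 0
a = I*√3 (a = √(-4 + 1) = √(-3) = I*√3 ≈ 1.732*I)
x = 0
x*a + (-1*0 - 2) = 0*(I*√3) + (-1*0 - 2) = 0 + (0 - 2) = 0 - 2 = -2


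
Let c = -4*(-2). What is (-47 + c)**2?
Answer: 1521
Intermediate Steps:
c = 8
(-47 + c)**2 = (-47 + 8)**2 = (-39)**2 = 1521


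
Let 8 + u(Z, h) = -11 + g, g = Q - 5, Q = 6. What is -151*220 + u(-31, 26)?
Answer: -33238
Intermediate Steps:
g = 1 (g = 6 - 5 = 1)
u(Z, h) = -18 (u(Z, h) = -8 + (-11 + 1) = -8 - 10 = -18)
-151*220 + u(-31, 26) = -151*220 - 18 = -33220 - 18 = -33238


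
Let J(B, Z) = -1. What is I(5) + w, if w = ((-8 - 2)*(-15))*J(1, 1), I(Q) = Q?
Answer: -145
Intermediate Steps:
w = -150 (w = ((-8 - 2)*(-15))*(-1) = -10*(-15)*(-1) = 150*(-1) = -150)
I(5) + w = 5 - 150 = -145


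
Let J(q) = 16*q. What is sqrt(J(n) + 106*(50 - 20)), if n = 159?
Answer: 6*sqrt(159) ≈ 75.657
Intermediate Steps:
sqrt(J(n) + 106*(50 - 20)) = sqrt(16*159 + 106*(50 - 20)) = sqrt(2544 + 106*30) = sqrt(2544 + 3180) = sqrt(5724) = 6*sqrt(159)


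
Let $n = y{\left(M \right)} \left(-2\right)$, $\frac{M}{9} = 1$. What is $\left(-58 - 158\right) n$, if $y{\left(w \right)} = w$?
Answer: $3888$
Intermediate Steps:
$M = 9$ ($M = 9 \cdot 1 = 9$)
$n = -18$ ($n = 9 \left(-2\right) = -18$)
$\left(-58 - 158\right) n = \left(-58 - 158\right) \left(-18\right) = \left(-216\right) \left(-18\right) = 3888$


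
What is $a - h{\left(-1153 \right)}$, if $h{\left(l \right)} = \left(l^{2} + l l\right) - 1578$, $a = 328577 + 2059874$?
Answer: $-268789$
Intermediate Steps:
$a = 2388451$
$h{\left(l \right)} = -1578 + 2 l^{2}$ ($h{\left(l \right)} = \left(l^{2} + l^{2}\right) - 1578 = 2 l^{2} - 1578 = -1578 + 2 l^{2}$)
$a - h{\left(-1153 \right)} = 2388451 - \left(-1578 + 2 \left(-1153\right)^{2}\right) = 2388451 - \left(-1578 + 2 \cdot 1329409\right) = 2388451 - \left(-1578 + 2658818\right) = 2388451 - 2657240 = -268789$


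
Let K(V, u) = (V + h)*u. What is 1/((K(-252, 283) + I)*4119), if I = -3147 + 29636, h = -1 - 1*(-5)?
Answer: -1/179979705 ≈ -5.5562e-9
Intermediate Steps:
h = 4 (h = -1 + 5 = 4)
I = 26489
K(V, u) = u*(4 + V) (K(V, u) = (V + 4)*u = (4 + V)*u = u*(4 + V))
1/((K(-252, 283) + I)*4119) = 1/((283*(4 - 252) + 26489)*4119) = (1/4119)/(283*(-248) + 26489) = (1/4119)/(-70184 + 26489) = (1/4119)/(-43695) = -1/43695*1/4119 = -1/179979705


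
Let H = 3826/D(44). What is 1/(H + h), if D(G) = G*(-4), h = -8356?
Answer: -88/737241 ≈ -0.00011936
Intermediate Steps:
D(G) = -4*G
H = -1913/88 (H = 3826/((-4*44)) = 3826/(-176) = 3826*(-1/176) = -1913/88 ≈ -21.739)
1/(H + h) = 1/(-1913/88 - 8356) = 1/(-737241/88) = -88/737241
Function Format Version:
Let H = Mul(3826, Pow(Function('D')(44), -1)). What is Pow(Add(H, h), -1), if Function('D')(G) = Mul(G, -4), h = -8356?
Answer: Rational(-88, 737241) ≈ -0.00011936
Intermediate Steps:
Function('D')(G) = Mul(-4, G)
H = Rational(-1913, 88) (H = Mul(3826, Pow(Mul(-4, 44), -1)) = Mul(3826, Pow(-176, -1)) = Mul(3826, Rational(-1, 176)) = Rational(-1913, 88) ≈ -21.739)
Pow(Add(H, h), -1) = Pow(Add(Rational(-1913, 88), -8356), -1) = Pow(Rational(-737241, 88), -1) = Rational(-88, 737241)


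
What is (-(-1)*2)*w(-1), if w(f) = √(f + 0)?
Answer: 2*I ≈ 2.0*I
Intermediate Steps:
w(f) = √f
(-(-1)*2)*w(-1) = (-(-1)*2)*√(-1) = (-1*(-2))*I = 2*I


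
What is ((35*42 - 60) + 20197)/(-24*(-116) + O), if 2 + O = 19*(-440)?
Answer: -21607/5578 ≈ -3.8736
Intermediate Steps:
O = -8362 (O = -2 + 19*(-440) = -2 - 8360 = -8362)
((35*42 - 60) + 20197)/(-24*(-116) + O) = ((35*42 - 60) + 20197)/(-24*(-116) - 8362) = ((1470 - 60) + 20197)/(2784 - 8362) = (1410 + 20197)/(-5578) = 21607*(-1/5578) = -21607/5578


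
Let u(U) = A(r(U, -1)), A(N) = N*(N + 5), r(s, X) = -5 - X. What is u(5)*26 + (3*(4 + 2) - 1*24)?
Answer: -110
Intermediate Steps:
A(N) = N*(5 + N)
u(U) = -4 (u(U) = (-5 - 1*(-1))*(5 + (-5 - 1*(-1))) = (-5 + 1)*(5 + (-5 + 1)) = -4*(5 - 4) = -4*1 = -4)
u(5)*26 + (3*(4 + 2) - 1*24) = -4*26 + (3*(4 + 2) - 1*24) = -104 + (3*6 - 24) = -104 + (18 - 24) = -104 - 6 = -110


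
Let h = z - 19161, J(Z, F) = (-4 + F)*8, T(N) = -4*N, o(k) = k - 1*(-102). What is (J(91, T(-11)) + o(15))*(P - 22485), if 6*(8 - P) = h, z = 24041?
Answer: -30533627/3 ≈ -1.0178e+7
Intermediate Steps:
o(k) = 102 + k (o(k) = k + 102 = 102 + k)
J(Z, F) = -32 + 8*F
h = 4880 (h = 24041 - 19161 = 4880)
P = -2416/3 (P = 8 - ⅙*4880 = 8 - 2440/3 = -2416/3 ≈ -805.33)
(J(91, T(-11)) + o(15))*(P - 22485) = ((-32 + 8*(-4*(-11))) + (102 + 15))*(-2416/3 - 22485) = ((-32 + 8*44) + 117)*(-69871/3) = ((-32 + 352) + 117)*(-69871/3) = (320 + 117)*(-69871/3) = 437*(-69871/3) = -30533627/3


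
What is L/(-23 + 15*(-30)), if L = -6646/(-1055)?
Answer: -6646/499015 ≈ -0.013318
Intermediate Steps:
L = 6646/1055 (L = -6646*(-1/1055) = 6646/1055 ≈ 6.2995)
L/(-23 + 15*(-30)) = 6646/(1055*(-23 + 15*(-30))) = 6646/(1055*(-23 - 450)) = (6646/1055)/(-473) = (6646/1055)*(-1/473) = -6646/499015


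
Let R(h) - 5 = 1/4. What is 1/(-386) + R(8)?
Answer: 4051/772 ≈ 5.2474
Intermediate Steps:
R(h) = 21/4 (R(h) = 5 + 1/4 = 5 + ¼ = 21/4)
1/(-386) + R(8) = 1/(-386) + 21/4 = -1/386 + 21/4 = 4051/772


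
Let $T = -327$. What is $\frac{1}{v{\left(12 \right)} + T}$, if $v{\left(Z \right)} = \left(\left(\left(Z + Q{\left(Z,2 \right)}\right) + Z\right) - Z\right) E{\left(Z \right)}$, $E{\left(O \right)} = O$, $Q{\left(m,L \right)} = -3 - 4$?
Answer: $- \frac{1}{267} \approx -0.0037453$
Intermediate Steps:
$Q{\left(m,L \right)} = -7$ ($Q{\left(m,L \right)} = -3 - 4 = -7$)
$v{\left(Z \right)} = Z \left(-7 + Z\right)$ ($v{\left(Z \right)} = \left(\left(\left(Z - 7\right) + Z\right) - Z\right) Z = \left(\left(\left(-7 + Z\right) + Z\right) - Z\right) Z = \left(\left(-7 + 2 Z\right) - Z\right) Z = \left(-7 + Z\right) Z = Z \left(-7 + Z\right)$)
$\frac{1}{v{\left(12 \right)} + T} = \frac{1}{12 \left(-7 + 12\right) - 327} = \frac{1}{12 \cdot 5 - 327} = \frac{1}{60 - 327} = \frac{1}{-267} = - \frac{1}{267}$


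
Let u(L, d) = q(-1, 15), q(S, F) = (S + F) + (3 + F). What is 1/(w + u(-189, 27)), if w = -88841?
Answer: -1/88809 ≈ -1.1260e-5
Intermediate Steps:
q(S, F) = 3 + S + 2*F (q(S, F) = (F + S) + (3 + F) = 3 + S + 2*F)
u(L, d) = 32 (u(L, d) = 3 - 1 + 2*15 = 3 - 1 + 30 = 32)
1/(w + u(-189, 27)) = 1/(-88841 + 32) = 1/(-88809) = -1/88809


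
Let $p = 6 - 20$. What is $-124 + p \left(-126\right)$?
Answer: $1640$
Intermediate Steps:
$p = -14$ ($p = 6 - 20 = -14$)
$-124 + p \left(-126\right) = -124 - -1764 = -124 + 1764 = 1640$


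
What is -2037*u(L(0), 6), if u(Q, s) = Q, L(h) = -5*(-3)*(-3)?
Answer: 91665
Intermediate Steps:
L(h) = -45 (L(h) = 15*(-3) = -45)
-2037*u(L(0), 6) = -2037*(-45) = 91665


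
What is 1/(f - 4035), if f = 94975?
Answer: 1/90940 ≈ 1.0996e-5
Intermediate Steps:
1/(f - 4035) = 1/(94975 - 4035) = 1/90940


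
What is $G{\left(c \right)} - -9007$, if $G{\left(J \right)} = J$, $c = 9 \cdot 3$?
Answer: $9034$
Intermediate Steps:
$c = 27$
$G{\left(c \right)} - -9007 = 27 - -9007 = 27 + 9007 = 9034$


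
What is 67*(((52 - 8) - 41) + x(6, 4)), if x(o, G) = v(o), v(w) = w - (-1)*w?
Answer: 1005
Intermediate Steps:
v(w) = 2*w (v(w) = w + w = 2*w)
x(o, G) = 2*o
67*(((52 - 8) - 41) + x(6, 4)) = 67*(((52 - 8) - 41) + 2*6) = 67*((44 - 41) + 12) = 67*(3 + 12) = 67*15 = 1005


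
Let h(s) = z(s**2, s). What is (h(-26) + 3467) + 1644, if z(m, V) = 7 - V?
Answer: 5144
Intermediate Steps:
h(s) = 7 - s
(h(-26) + 3467) + 1644 = ((7 - 1*(-26)) + 3467) + 1644 = ((7 + 26) + 3467) + 1644 = (33 + 3467) + 1644 = 3500 + 1644 = 5144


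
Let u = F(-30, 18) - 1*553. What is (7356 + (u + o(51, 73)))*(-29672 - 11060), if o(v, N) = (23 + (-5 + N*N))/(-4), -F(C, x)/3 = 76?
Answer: -213364399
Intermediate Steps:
F(C, x) = -228 (F(C, x) = -3*76 = -228)
u = -781 (u = -228 - 1*553 = -228 - 553 = -781)
o(v, N) = -9/2 - N²/4 (o(v, N) = (23 + (-5 + N²))*(-¼) = (18 + N²)*(-¼) = -9/2 - N²/4)
(7356 + (u + o(51, 73)))*(-29672 - 11060) = (7356 + (-781 + (-9/2 - ¼*73²)))*(-29672 - 11060) = (7356 + (-781 + (-9/2 - ¼*5329)))*(-40732) = (7356 + (-781 + (-9/2 - 5329/4)))*(-40732) = (7356 + (-781 - 5347/4))*(-40732) = (7356 - 8471/4)*(-40732) = (20953/4)*(-40732) = -213364399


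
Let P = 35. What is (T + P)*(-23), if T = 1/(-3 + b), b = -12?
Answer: -12052/15 ≈ -803.47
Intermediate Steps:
T = -1/15 (T = 1/(-3 - 12) = 1/(-15) = -1/15 ≈ -0.066667)
(T + P)*(-23) = (-1/15 + 35)*(-23) = (524/15)*(-23) = -12052/15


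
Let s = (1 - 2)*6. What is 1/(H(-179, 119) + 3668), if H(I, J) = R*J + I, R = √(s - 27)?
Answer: 1163/4213478 - 119*I*√33/12640434 ≈ 0.00027602 - 5.4081e-5*I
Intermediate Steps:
s = -6 (s = -1*6 = -6)
R = I*√33 (R = √(-6 - 27) = √(-33) = I*√33 ≈ 5.7446*I)
H(I, J) = I + I*J*√33 (H(I, J) = (I*√33)*J + I = I*J*√33 + I = I + I*J*√33)
1/(H(-179, 119) + 3668) = 1/((-179 + I*119*√33) + 3668) = 1/((-179 + 119*I*√33) + 3668) = 1/(3489 + 119*I*√33)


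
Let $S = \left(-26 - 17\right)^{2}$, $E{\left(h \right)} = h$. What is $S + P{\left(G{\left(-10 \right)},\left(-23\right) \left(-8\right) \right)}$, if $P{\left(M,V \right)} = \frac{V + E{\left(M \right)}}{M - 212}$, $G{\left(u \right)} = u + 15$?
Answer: $\frac{42506}{23} \approx 1848.1$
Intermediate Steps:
$G{\left(u \right)} = 15 + u$
$P{\left(M,V \right)} = \frac{M + V}{-212 + M}$ ($P{\left(M,V \right)} = \frac{V + M}{M - 212} = \frac{M + V}{-212 + M}$)
$S = 1849$ ($S = \left(-43\right)^{2} = 1849$)
$S + P{\left(G{\left(-10 \right)},\left(-23\right) \left(-8\right) \right)} = 1849 + \frac{\left(15 - 10\right) - -184}{-212 + \left(15 - 10\right)} = 1849 + \frac{5 + 184}{-212 + 5} = 1849 + \frac{1}{-207} \cdot 189 = 1849 - \frac{21}{23} = \frac{42506}{23}$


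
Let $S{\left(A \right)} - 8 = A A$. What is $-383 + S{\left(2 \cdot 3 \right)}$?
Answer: $-339$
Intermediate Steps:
$S{\left(A \right)} = 8 + A^{2}$ ($S{\left(A \right)} = 8 + A A = 8 + A^{2}$)
$-383 + S{\left(2 \cdot 3 \right)} = -383 + \left(8 + \left(2 \cdot 3\right)^{2}\right) = -383 + \left(8 + 6^{2}\right) = -383 + \left(8 + 36\right) = -383 + 44 = -339$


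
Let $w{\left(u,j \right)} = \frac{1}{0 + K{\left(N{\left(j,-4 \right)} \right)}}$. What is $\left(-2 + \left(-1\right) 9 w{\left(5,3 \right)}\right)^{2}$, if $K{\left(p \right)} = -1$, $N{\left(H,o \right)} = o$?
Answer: $49$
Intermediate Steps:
$w{\left(u,j \right)} = -1$ ($w{\left(u,j \right)} = \frac{1}{0 - 1} = \frac{1}{-1} = -1$)
$\left(-2 + \left(-1\right) 9 w{\left(5,3 \right)}\right)^{2} = \left(-2 + \left(-1\right) 9 \left(-1\right)\right)^{2} = \left(-2 - -9\right)^{2} = \left(-2 + 9\right)^{2} = 7^{2} = 49$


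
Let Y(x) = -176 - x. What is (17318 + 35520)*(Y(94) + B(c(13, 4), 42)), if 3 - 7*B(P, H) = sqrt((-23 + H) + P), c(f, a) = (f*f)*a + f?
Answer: -99705306/7 - 105676*sqrt(177)/7 ≈ -1.4444e+7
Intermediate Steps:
c(f, a) = f + a*f**2 (c(f, a) = f**2*a + f = a*f**2 + f = f + a*f**2)
B(P, H) = 3/7 - sqrt(-23 + H + P)/7 (B(P, H) = 3/7 - sqrt((-23 + H) + P)/7 = 3/7 - sqrt(-23 + H + P)/7)
(17318 + 35520)*(Y(94) + B(c(13, 4), 42)) = (17318 + 35520)*((-176 - 1*94) + (3/7 - sqrt(-23 + 42 + 13*(1 + 4*13))/7)) = 52838*((-176 - 94) + (3/7 - sqrt(-23 + 42 + 13*(1 + 52))/7)) = 52838*(-270 + (3/7 - sqrt(-23 + 42 + 13*53)/7)) = 52838*(-270 + (3/7 - sqrt(-23 + 42 + 689)/7)) = 52838*(-270 + (3/7 - 2*sqrt(177)/7)) = 52838*(-1887/7 - 2*sqrt(177)/7) = -99705306/7 - 105676*sqrt(177)/7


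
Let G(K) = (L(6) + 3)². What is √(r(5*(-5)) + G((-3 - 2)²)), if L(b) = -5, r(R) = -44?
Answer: 2*I*√10 ≈ 6.3246*I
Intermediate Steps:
G(K) = 4 (G(K) = (-5 + 3)² = (-2)² = 4)
√(r(5*(-5)) + G((-3 - 2)²)) = √(-44 + 4) = √(-40) = 2*I*√10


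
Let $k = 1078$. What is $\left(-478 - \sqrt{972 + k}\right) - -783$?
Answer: $305 - 5 \sqrt{82} \approx 259.72$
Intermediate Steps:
$\left(-478 - \sqrt{972 + k}\right) - -783 = \left(-478 - \sqrt{972 + 1078}\right) - -783 = \left(-478 - \sqrt{2050}\right) + 783 = \left(-478 - 5 \sqrt{82}\right) + 783 = 305 - 5 \sqrt{82}$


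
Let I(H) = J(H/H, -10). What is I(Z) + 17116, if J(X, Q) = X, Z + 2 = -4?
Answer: 17117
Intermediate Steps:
Z = -6 (Z = -2 - 4 = -6)
I(H) = 1 (I(H) = H/H = 1)
I(Z) + 17116 = 1 + 17116 = 17117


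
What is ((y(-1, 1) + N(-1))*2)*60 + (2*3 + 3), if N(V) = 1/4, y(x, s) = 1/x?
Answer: -81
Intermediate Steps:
N(V) = ¼
((y(-1, 1) + N(-1))*2)*60 + (2*3 + 3) = ((1/(-1) + ¼)*2)*60 + (2*3 + 3) = ((-1 + ¼)*2)*60 + (6 + 3) = -¾*2*60 + 9 = -3/2*60 + 9 = -90 + 9 = -81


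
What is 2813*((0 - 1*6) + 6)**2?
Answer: 0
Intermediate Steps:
2813*((0 - 1*6) + 6)**2 = 2813*((0 - 6) + 6)**2 = 2813*(-6 + 6)**2 = 2813*0**2 = 2813*0 = 0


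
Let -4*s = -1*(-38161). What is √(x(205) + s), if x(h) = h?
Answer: 9*I*√461/2 ≈ 96.619*I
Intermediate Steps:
s = -38161/4 (s = -(-1)*(-38161)/4 = -¼*38161 = -38161/4 ≈ -9540.3)
√(x(205) + s) = √(205 - 38161/4) = √(-37341/4) = 9*I*√461/2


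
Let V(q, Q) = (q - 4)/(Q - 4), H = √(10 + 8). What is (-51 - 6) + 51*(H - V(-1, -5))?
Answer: -256/3 + 153*√2 ≈ 131.04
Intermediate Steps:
H = 3*√2 (H = √18 = 3*√2 ≈ 4.2426)
V(q, Q) = (-4 + q)/(-4 + Q)
(-51 - 6) + 51*(H - V(-1, -5)) = (-51 - 6) + 51*(3*√2 - (-4 - 1)/(-4 - 5)) = -57 + 51*(3*√2 - (-5)/(-9)) = -57 + 51*(3*√2 - (-1)*(-5)/9) = -57 + 51*(3*√2 - 1*5/9) = -57 + 51*(3*√2 - 5/9) = -57 + 51*(-5/9 + 3*√2) = -57 + (-85/3 + 153*√2) = -256/3 + 153*√2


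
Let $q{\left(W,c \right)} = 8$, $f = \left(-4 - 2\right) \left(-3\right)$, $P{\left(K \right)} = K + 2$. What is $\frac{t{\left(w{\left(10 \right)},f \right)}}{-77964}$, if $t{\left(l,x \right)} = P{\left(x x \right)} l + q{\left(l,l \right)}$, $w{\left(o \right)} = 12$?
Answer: $- \frac{980}{19491} \approx -0.05028$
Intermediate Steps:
$P{\left(K \right)} = 2 + K$
$f = 18$ ($f = \left(-6\right) \left(-3\right) = 18$)
$t{\left(l,x \right)} = 8 + l \left(2 + x^{2}\right)$ ($t{\left(l,x \right)} = \left(2 + x x\right) l + 8 = \left(2 + x^{2}\right) l + 8 = l \left(2 + x^{2}\right) + 8 = 8 + l \left(2 + x^{2}\right)$)
$\frac{t{\left(w{\left(10 \right)},f \right)}}{-77964} = \frac{8 + 12 \left(2 + 18^{2}\right)}{-77964} = \left(8 + 12 \left(2 + 324\right)\right) \left(- \frac{1}{77964}\right) = \left(8 + 12 \cdot 326\right) \left(- \frac{1}{77964}\right) = \left(8 + 3912\right) \left(- \frac{1}{77964}\right) = 3920 \left(- \frac{1}{77964}\right) = - \frac{980}{19491}$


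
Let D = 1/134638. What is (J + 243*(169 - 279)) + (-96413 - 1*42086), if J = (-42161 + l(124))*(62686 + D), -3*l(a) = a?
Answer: -1068619394625389/403914 ≈ -2.6457e+9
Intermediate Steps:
D = 1/134638 ≈ 7.4273e-6
l(a) = -a/3
J = -1068552656319083/403914 (J = (-42161 - ⅓*124)*(62686 + 1/134638) = (-42161 - 124/3)*(8439917669/134638) = -126607/3*8439917669/134638 = -1068552656319083/403914 ≈ -2.6455e+9)
(J + 243*(169 - 279)) + (-96413 - 1*42086) = (-1068552656319083/403914 + 243*(169 - 279)) + (-96413 - 1*42086) = (-1068552656319083/403914 + 243*(-110)) + (-96413 - 42086) = (-1068552656319083/403914 - 26730) - 138499 = -1068563452940303/403914 - 138499 = -1068619394625389/403914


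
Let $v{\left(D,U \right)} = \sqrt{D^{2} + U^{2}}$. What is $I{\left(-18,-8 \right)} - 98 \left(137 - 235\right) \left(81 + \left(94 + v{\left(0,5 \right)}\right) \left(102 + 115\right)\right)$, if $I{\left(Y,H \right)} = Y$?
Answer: $207100638$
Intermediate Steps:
$I{\left(-18,-8 \right)} - 98 \left(137 - 235\right) \left(81 + \left(94 + v{\left(0,5 \right)}\right) \left(102 + 115\right)\right) = -18 - 98 \left(137 - 235\right) \left(81 + \left(94 + \sqrt{0^{2} + 5^{2}}\right) \left(102 + 115\right)\right) = -18 - 98 \left(- 98 \left(81 + \left(94 + \sqrt{0 + 25}\right) 217\right)\right) = -18 - 98 \left(- 98 \left(81 + \left(94 + \sqrt{25}\right) 217\right)\right) = -18 - 98 \left(- 98 \left(81 + \left(94 + 5\right) 217\right)\right) = -18 - 98 \left(- 98 \left(81 + 99 \cdot 217\right)\right) = -18 - 98 \left(- 98 \left(81 + 21483\right)\right) = -18 - 98 \left(\left(-98\right) 21564\right) = -18 - -207100656 = -18 + 207100656 = 207100638$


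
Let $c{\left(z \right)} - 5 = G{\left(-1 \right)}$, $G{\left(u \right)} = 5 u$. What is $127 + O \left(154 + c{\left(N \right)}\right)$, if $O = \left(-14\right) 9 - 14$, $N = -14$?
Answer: $-21433$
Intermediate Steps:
$c{\left(z \right)} = 0$ ($c{\left(z \right)} = 5 + 5 \left(-1\right) = 5 - 5 = 0$)
$O = -140$ ($O = -126 - 14 = -140$)
$127 + O \left(154 + c{\left(N \right)}\right) = 127 - 140 \left(154 + 0\right) = 127 - 21560 = -21433$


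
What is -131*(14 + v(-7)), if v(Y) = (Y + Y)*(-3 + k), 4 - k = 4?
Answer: -7336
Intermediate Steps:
k = 0 (k = 4 - 1*4 = 4 - 4 = 0)
v(Y) = -6*Y (v(Y) = (Y + Y)*(-3 + 0) = (2*Y)*(-3) = -6*Y)
-131*(14 + v(-7)) = -131*(14 - 6*(-7)) = -131*(14 + 42) = -131*56 = -7336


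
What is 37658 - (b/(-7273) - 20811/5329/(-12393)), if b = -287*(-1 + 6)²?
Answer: 861315639148520/22872648861 ≈ 37657.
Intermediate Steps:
b = -7175 (b = -287*5² = -287*25 = -7175)
37658 - (b/(-7273) - 20811/5329/(-12393)) = 37658 - (-7175/(-7273) - 20811/5329/(-12393)) = 37658 - (-7175*(-1/7273) - 20811*1/5329*(-1/12393)) = 37658 - (1025/1039 - 20811/5329*(-1/12393)) = 37658 - (1025/1039 + 6937/22014099) = 37658 - 1*22571659018/22872648861 = 37658 - 22571659018/22872648861 = 861315639148520/22872648861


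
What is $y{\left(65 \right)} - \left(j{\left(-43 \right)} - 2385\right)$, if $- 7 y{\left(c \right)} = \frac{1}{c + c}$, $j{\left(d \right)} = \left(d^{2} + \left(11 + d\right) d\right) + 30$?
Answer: $- \frac{791701}{910} \approx -870.0$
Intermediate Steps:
$j{\left(d \right)} = 30 + d^{2} + d \left(11 + d\right)$ ($j{\left(d \right)} = \left(d^{2} + d \left(11 + d\right)\right) + 30 = 30 + d^{2} + d \left(11 + d\right)$)
$y{\left(c \right)} = - \frac{1}{14 c}$ ($y{\left(c \right)} = - \frac{1}{7 \left(c + c\right)} = - \frac{1}{7 \cdot 2 c} = - \frac{\frac{1}{2} \frac{1}{c}}{7} = - \frac{1}{14 c}$)
$y{\left(65 \right)} - \left(j{\left(-43 \right)} - 2385\right) = - \frac{1}{14 \cdot 65} - \left(\left(30 + 2 \left(-43\right)^{2} + 11 \left(-43\right)\right) - 2385\right) = \left(- \frac{1}{14}\right) \frac{1}{65} - \left(\left(30 + 2 \cdot 1849 - 473\right) - 2385\right) = - \frac{1}{910} - \left(\left(30 + 3698 - 473\right) - 2385\right) = - \frac{1}{910} - \left(3255 - 2385\right) = - \frac{1}{910} - 870 = - \frac{791701}{910}$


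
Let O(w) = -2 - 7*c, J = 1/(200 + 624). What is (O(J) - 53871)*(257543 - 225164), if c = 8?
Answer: -1746167091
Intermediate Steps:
J = 1/824 ≈ 0.0012136
O(w) = -58 (O(w) = -2 - 7*8 = -2 - 56 = -58)
(O(J) - 53871)*(257543 - 225164) = (-58 - 53871)*(257543 - 225164) = -53929*32379 = -1746167091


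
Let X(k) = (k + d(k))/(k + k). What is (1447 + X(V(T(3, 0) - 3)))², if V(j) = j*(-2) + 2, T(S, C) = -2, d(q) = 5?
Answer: 1207215025/576 ≈ 2.0959e+6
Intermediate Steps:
V(j) = 2 - 2*j (V(j) = -2*j + 2 = 2 - 2*j)
X(k) = (5 + k)/(2*k) (X(k) = (k + 5)/(k + k) = (5 + k)/((2*k)) = (5 + k)*(1/(2*k)) = (5 + k)/(2*k))
(1447 + X(V(T(3, 0) - 3)))² = (1447 + (5 + (2 - 2*(-2 - 3)))/(2*(2 - 2*(-2 - 3))))² = (1447 + (5 + (2 - 2*(-5)))/(2*(2 - 2*(-5))))² = (1447 + (5 + (2 + 10))/(2*(2 + 10)))² = (1447 + (½)*(5 + 12)/12)² = (1447 + (½)*(1/12)*17)² = (1447 + 17/24)² = (34745/24)² = 1207215025/576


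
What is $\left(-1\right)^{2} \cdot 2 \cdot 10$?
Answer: $20$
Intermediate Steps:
$\left(-1\right)^{2} \cdot 2 \cdot 10 = 1 \cdot 20 = 20$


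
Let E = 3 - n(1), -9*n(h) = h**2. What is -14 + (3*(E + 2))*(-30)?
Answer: -474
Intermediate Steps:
n(h) = -h**2/9
E = 28/9 (E = 3 - (-1)*1**2/9 = 3 - (-1)/9 = 3 - 1*(-1/9) = 3 + 1/9 = 28/9 ≈ 3.1111)
-14 + (3*(E + 2))*(-30) = -14 + (3*(28/9 + 2))*(-30) = -14 + (3*(46/9))*(-30) = -14 + (46/3)*(-30) = -14 - 460 = -474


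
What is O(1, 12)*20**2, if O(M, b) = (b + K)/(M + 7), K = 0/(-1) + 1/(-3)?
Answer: 1750/3 ≈ 583.33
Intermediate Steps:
K = -1/3 (K = 0*(-1) + 1*(-1/3) = 0 - 1/3 = -1/3 ≈ -0.33333)
O(M, b) = (-1/3 + b)/(7 + M) (O(M, b) = (b - 1/3)/(M + 7) = (-1/3 + b)/(7 + M))
O(1, 12)*20**2 = ((-1/3 + 12)/(7 + 1))*20**2 = ((35/3)/8)*400 = ((1/8)*(35/3))*400 = (35/24)*400 = 1750/3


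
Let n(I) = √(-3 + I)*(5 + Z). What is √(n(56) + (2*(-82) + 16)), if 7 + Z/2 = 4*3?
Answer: √(-148 + 15*√53) ≈ 6.2288*I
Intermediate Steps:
Z = 10 (Z = -14 + 2*(4*3) = -14 + 2*12 = -14 + 24 = 10)
n(I) = 15*√(-3 + I) (n(I) = √(-3 + I)*(5 + 10) = √(-3 + I)*15 = 15*√(-3 + I))
√(n(56) + (2*(-82) + 16)) = √(15*√(-3 + 56) + (2*(-82) + 16)) = √(15*√53 + (-164 + 16)) = √(15*√53 - 148) = √(-148 + 15*√53)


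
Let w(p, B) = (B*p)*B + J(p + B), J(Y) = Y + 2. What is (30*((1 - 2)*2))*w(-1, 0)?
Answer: -60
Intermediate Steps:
J(Y) = 2 + Y
w(p, B) = 2 + B + p + p*B² (w(p, B) = (B*p)*B + (2 + (p + B)) = p*B² + (2 + (B + p)) = p*B² + (2 + B + p) = 2 + B + p + p*B²)
(30*((1 - 2)*2))*w(-1, 0) = (30*((1 - 2)*2))*(2 + 0 - 1 - 1*0²) = (30*(-1*2))*(2 + 0 - 1 - 1*0) = (30*(-2))*(2 + 0 - 1 + 0) = -60*1 = -60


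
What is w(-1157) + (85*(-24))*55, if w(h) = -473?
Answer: -112673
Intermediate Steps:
w(-1157) + (85*(-24))*55 = -473 + (85*(-24))*55 = -473 - 2040*55 = -473 - 112200 = -112673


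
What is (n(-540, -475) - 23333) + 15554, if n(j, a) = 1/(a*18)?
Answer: -66510451/8550 ≈ -7779.0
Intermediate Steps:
n(j, a) = 1/(18*a)
(n(-540, -475) - 23333) + 15554 = ((1/18)/(-475) - 23333) + 15554 = ((1/18)*(-1/475) - 23333) + 15554 = (-1/8550 - 23333) + 15554 = -199497151/8550 + 15554 = -66510451/8550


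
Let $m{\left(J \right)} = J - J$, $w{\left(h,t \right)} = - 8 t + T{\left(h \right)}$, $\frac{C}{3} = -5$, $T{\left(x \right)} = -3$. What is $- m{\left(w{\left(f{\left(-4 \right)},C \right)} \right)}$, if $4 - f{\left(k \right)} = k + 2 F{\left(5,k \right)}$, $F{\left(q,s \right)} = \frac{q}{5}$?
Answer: $0$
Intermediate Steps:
$F{\left(q,s \right)} = \frac{q}{5}$ ($F{\left(q,s \right)} = q \frac{1}{5} = \frac{q}{5}$)
$f{\left(k \right)} = 2 - k$ ($f{\left(k \right)} = 4 - \left(k + 2 \cdot \frac{1}{5} \cdot 5\right) = 4 - \left(k + 2 \cdot 1\right) = 4 - \left(k + 2\right) = 4 - \left(2 + k\right) = 2 - k$)
$C = -15$ ($C = 3 \left(-5\right) = -15$)
$w{\left(h,t \right)} = -3 - 8 t$ ($w{\left(h,t \right)} = - 8 t - 3 = -3 - 8 t$)
$m{\left(J \right)} = 0$
$- m{\left(w{\left(f{\left(-4 \right)},C \right)} \right)} = \left(-1\right) 0 = 0$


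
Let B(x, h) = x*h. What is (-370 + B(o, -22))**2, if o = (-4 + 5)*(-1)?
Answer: 121104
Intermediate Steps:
o = -1 (o = 1*(-1) = -1)
B(x, h) = h*x
(-370 + B(o, -22))**2 = (-370 - 22*(-1))**2 = (-370 + 22)**2 = (-348)**2 = 121104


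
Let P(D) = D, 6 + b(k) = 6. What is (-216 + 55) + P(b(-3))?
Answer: -161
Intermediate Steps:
b(k) = 0 (b(k) = -6 + 6 = 0)
(-216 + 55) + P(b(-3)) = (-216 + 55) + 0 = -161 + 0 = -161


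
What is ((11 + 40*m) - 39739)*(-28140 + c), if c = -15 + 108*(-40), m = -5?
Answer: 1296661800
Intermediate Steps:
c = -4335 (c = -15 - 4320 = -4335)
((11 + 40*m) - 39739)*(-28140 + c) = ((11 + 40*(-5)) - 39739)*(-28140 - 4335) = ((11 - 200) - 39739)*(-32475) = (-189 - 39739)*(-32475) = -39928*(-32475) = 1296661800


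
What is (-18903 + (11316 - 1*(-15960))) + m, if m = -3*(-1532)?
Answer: 12969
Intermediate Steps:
m = 4596
(-18903 + (11316 - 1*(-15960))) + m = (-18903 + (11316 - 1*(-15960))) + 4596 = (-18903 + (11316 + 15960)) + 4596 = (-18903 + 27276) + 4596 = 8373 + 4596 = 12969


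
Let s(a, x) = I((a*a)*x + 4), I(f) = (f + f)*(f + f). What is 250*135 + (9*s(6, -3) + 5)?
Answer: 423131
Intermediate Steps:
I(f) = 4*f**2 (I(f) = (2*f)*(2*f) = 4*f**2)
s(a, x) = 4*(4 + x*a**2)**2 (s(a, x) = 4*((a*a)*x + 4)**2 = 4*(a**2*x + 4)**2 = 4*(x*a**2 + 4)**2 = 4*(4 + x*a**2)**2)
250*135 + (9*s(6, -3) + 5) = 250*135 + (9*(4*(4 - 3*6**2)**2) + 5) = 33750 + (9*(4*(4 - 3*36)**2) + 5) = 33750 + (9*(4*(4 - 108)**2) + 5) = 33750 + (9*(4*(-104)**2) + 5) = 33750 + (9*(4*10816) + 5) = 33750 + (9*43264 + 5) = 33750 + (389376 + 5) = 33750 + 389381 = 423131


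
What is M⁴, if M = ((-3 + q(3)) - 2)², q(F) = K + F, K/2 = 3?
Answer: 65536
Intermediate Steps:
K = 6 (K = 2*3 = 6)
q(F) = 6 + F
M = 16 (M = ((-3 + (6 + 3)) - 2)² = ((-3 + 9) - 2)² = (6 - 2)² = 4² = 16)
M⁴ = 16⁴ = 65536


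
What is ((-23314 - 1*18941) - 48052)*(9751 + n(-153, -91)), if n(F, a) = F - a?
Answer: -874984523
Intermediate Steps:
((-23314 - 1*18941) - 48052)*(9751 + n(-153, -91)) = ((-23314 - 1*18941) - 48052)*(9751 + (-153 - 1*(-91))) = ((-23314 - 18941) - 48052)*(9751 + (-153 + 91)) = (-42255 - 48052)*(9751 - 62) = -90307*9689 = -874984523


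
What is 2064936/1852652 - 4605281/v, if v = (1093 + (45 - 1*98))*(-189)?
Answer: 2234466718843/91039319280 ≈ 24.544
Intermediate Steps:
v = -196560 (v = (1093 + (45 - 98))*(-189) = (1093 - 53)*(-189) = 1040*(-189) = -196560)
2064936/1852652 - 4605281/v = 2064936/1852652 - 4605281/(-196560) = 2064936*(1/1852652) - 4605281*(-1/196560) = 516234/463163 + 4605281/196560 = 2234466718843/91039319280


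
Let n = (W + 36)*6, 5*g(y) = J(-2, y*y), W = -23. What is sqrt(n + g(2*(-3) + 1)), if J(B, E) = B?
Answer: 2*sqrt(485)/5 ≈ 8.8091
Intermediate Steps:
g(y) = -2/5 (g(y) = (1/5)*(-2) = -2/5)
n = 78 (n = (-23 + 36)*6 = 13*6 = 78)
sqrt(n + g(2*(-3) + 1)) = sqrt(78 - 2/5) = sqrt(388/5) = 2*sqrt(485)/5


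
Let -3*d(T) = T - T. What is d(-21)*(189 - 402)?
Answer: 0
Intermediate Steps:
d(T) = 0 (d(T) = -(T - T)/3 = -⅓*0 = 0)
d(-21)*(189 - 402) = 0*(189 - 402) = 0*(-213) = 0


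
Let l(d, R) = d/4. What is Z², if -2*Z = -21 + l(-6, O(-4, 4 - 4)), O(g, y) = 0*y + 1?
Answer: 2025/16 ≈ 126.56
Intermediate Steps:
O(g, y) = 1 (O(g, y) = 0 + 1 = 1)
l(d, R) = d/4 (l(d, R) = d*(¼) = d/4)
Z = 45/4 (Z = -(-21 + (¼)*(-6))/2 = -(-21 - 3/2)/2 = -½*(-45/2) = 45/4 ≈ 11.250)
Z² = (45/4)² = 2025/16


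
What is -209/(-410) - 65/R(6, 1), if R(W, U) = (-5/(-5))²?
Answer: -26441/410 ≈ -64.490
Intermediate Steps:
R(W, U) = 1 (R(W, U) = (-5*(-⅕))² = 1² = 1)
-209/(-410) - 65/R(6, 1) = -209/(-410) - 65/1 = -209*(-1/410) - 65*1 = 209/410 - 65 = -26441/410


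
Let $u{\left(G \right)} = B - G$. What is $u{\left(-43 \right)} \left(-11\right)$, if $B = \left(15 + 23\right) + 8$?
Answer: $-979$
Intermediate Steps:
$B = 46$ ($B = 38 + 8 = 46$)
$u{\left(G \right)} = 46 - G$
$u{\left(-43 \right)} \left(-11\right) = \left(46 - -43\right) \left(-11\right) = \left(46 + 43\right) \left(-11\right) = 89 \left(-11\right) = -979$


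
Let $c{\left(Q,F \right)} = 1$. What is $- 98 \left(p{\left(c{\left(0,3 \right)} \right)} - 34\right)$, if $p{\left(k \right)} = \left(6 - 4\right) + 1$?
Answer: $3038$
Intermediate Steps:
$p{\left(k \right)} = 3$ ($p{\left(k \right)} = 2 + 1 = 3$)
$- 98 \left(p{\left(c{\left(0,3 \right)} \right)} - 34\right) = - 98 \left(3 - 34\right) = \left(-98\right) \left(-31\right) = 3038$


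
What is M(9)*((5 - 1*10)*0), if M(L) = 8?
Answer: 0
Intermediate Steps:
M(9)*((5 - 1*10)*0) = 8*((5 - 1*10)*0) = 8*((5 - 10)*0) = 8*(-5*0) = 8*0 = 0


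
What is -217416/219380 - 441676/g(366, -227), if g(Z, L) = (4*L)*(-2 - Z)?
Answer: -10596445799/4581531920 ≈ -2.3129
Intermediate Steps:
g(Z, L) = 4*L*(-2 - Z)
-217416/219380 - 441676/g(366, -227) = -217416/219380 - 441676*1/(908*(2 + 366)) = -217416*1/219380 - 441676/((-4*(-227)*368)) = -54354/54845 - 441676/334144 = -54354/54845 - 441676*1/334144 = -54354/54845 - 110419/83536 = -10596445799/4581531920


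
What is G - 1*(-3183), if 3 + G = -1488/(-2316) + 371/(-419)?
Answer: 257137413/80867 ≈ 3179.8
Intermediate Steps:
G = -262248/80867 (G = -3 + (-1488/(-2316) + 371/(-419)) = -3 + (-1488*(-1/2316) + 371*(-1/419)) = -3 + (124/193 - 371/419) = -3 - 19647/80867 = -262248/80867 ≈ -3.2430)
G - 1*(-3183) = -262248/80867 - 1*(-3183) = -262248/80867 + 3183 = 257137413/80867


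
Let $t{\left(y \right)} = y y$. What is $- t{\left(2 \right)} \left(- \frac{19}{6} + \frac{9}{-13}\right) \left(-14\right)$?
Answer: $- \frac{8428}{39} \approx -216.1$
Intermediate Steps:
$t{\left(y \right)} = y^{2}$
$- t{\left(2 \right)} \left(- \frac{19}{6} + \frac{9}{-13}\right) \left(-14\right) = - 2^{2} \left(- \frac{19}{6} + \frac{9}{-13}\right) \left(-14\right) = \left(-1\right) 4 \left(\left(-19\right) \frac{1}{6} + 9 \left(- \frac{1}{13}\right)\right) \left(-14\right) = - 4 \left(- \frac{19}{6} - \frac{9}{13}\right) \left(-14\right) = \left(-4\right) \left(- \frac{301}{78}\right) \left(-14\right) = \frac{602}{39} \left(-14\right) = - \frac{8428}{39}$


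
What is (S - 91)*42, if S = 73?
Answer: -756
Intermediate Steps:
(S - 91)*42 = (73 - 91)*42 = -18*42 = -756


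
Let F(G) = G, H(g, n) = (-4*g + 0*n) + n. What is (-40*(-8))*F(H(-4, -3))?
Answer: 4160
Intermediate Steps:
H(g, n) = n - 4*g (H(g, n) = (-4*g + 0) + n = -4*g + n = n - 4*g)
(-40*(-8))*F(H(-4, -3)) = (-40*(-8))*(-3 - 4*(-4)) = 320*(-3 + 16) = 320*13 = 4160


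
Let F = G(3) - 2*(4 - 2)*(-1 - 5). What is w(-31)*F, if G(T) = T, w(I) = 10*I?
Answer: -8370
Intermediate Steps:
F = 27 (F = 3 - 2*(4 - 2)*(-1 - 5) = 3 - 4*(-6) = 3 - 2*(-12) = 3 + 24 = 27)
w(-31)*F = (10*(-31))*27 = -310*27 = -8370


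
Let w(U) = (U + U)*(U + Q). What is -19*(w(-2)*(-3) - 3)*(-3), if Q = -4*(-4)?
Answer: 9405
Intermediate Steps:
Q = 16
w(U) = 2*U*(16 + U) (w(U) = (U + U)*(U + 16) = (2*U)*(16 + U) = 2*U*(16 + U))
-19*(w(-2)*(-3) - 3)*(-3) = -19*((2*(-2)*(16 - 2))*(-3) - 3)*(-3) = -19*((2*(-2)*14)*(-3) - 3)*(-3) = -19*(-56*(-3) - 3)*(-3) = -19*(168 - 3)*(-3) = -19*165*(-3) = -3135*(-3) = 9405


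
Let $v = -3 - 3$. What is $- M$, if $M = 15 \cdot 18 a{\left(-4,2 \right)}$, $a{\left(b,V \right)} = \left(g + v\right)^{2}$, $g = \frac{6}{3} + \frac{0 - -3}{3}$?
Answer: $-2430$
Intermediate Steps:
$v = -6$
$g = 3$ ($g = 6 \cdot \frac{1}{3} + \left(0 + 3\right) \frac{1}{3} = 2 + 3 \cdot \frac{1}{3} = 2 + 1 = 3$)
$a{\left(b,V \right)} = 9$ ($a{\left(b,V \right)} = \left(3 - 6\right)^{2} = \left(-3\right)^{2} = 9$)
$M = 2430$ ($M = 15 \cdot 18 \cdot 9 = 270 \cdot 9 = 2430$)
$- M = \left(-1\right) 2430 = -2430$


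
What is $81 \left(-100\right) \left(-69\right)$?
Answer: $558900$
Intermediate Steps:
$81 \left(-100\right) \left(-69\right) = \left(-8100\right) \left(-69\right) = 558900$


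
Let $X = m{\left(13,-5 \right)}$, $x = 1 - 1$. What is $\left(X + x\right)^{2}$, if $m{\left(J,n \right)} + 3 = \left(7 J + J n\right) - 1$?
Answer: $484$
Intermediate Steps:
$m{\left(J,n \right)} = -4 + 7 J + J n$ ($m{\left(J,n \right)} = -3 - \left(1 - 7 J - J n\right) = -3 + \left(-1 + 7 J + J n\right) = -4 + 7 J + J n$)
$x = 0$ ($x = 1 - 1 = 0$)
$X = 22$ ($X = -4 + 7 \cdot 13 + 13 \left(-5\right) = -4 + 91 - 65 = 22$)
$\left(X + x\right)^{2} = \left(22 + 0\right)^{2} = 22^{2} = 484$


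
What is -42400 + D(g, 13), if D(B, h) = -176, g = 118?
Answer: -42576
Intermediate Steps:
-42400 + D(g, 13) = -42400 - 176 = -42576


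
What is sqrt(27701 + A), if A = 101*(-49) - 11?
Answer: sqrt(22741) ≈ 150.80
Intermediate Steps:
A = -4960 (A = -4949 - 11 = -4960)
sqrt(27701 + A) = sqrt(27701 - 4960) = sqrt(22741)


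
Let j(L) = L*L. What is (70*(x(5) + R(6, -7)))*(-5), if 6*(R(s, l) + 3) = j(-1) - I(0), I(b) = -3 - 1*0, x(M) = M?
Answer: -2800/3 ≈ -933.33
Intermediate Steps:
I(b) = -3 (I(b) = -3 + 0 = -3)
j(L) = L**2
R(s, l) = -7/3 (R(s, l) = -3 + ((-1)**2 - 1*(-3))/6 = -3 + (1 + 3)/6 = -3 + (1/6)*4 = -3 + 2/3 = -7/3)
(70*(x(5) + R(6, -7)))*(-5) = (70*(5 - 7/3))*(-5) = (70*(8/3))*(-5) = (560/3)*(-5) = -2800/3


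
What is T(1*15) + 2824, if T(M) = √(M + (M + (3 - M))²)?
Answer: 2824 + 2*√6 ≈ 2828.9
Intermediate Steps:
T(M) = √(9 + M) (T(M) = √(M + 3²) = √(M + 9) = √(9 + M))
T(1*15) + 2824 = √(9 + 1*15) + 2824 = √(9 + 15) + 2824 = √24 + 2824 = 2*√6 + 2824 = 2824 + 2*√6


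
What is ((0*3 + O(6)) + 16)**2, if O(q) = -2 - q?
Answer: 64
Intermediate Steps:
((0*3 + O(6)) + 16)**2 = ((0*3 + (-2 - 1*6)) + 16)**2 = ((0 + (-2 - 6)) + 16)**2 = ((0 - 8) + 16)**2 = (-8 + 16)**2 = 8**2 = 64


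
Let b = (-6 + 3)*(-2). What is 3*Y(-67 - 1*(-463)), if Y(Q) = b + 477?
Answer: 1449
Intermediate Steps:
b = 6 (b = -3*(-2) = 6)
Y(Q) = 483 (Y(Q) = 6 + 477 = 483)
3*Y(-67 - 1*(-463)) = 3*483 = 1449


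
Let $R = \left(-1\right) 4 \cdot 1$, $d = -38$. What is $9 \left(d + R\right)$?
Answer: $-378$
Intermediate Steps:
$R = -4$ ($R = \left(-4\right) 1 = -4$)
$9 \left(d + R\right) = 9 \left(-38 - 4\right) = 9 \left(-42\right) = -378$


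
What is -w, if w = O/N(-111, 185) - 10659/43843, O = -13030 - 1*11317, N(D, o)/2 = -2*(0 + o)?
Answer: -62326933/1908460 ≈ -32.658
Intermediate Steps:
N(D, o) = -4*o (N(D, o) = 2*(-2*(0 + o)) = 2*(-2*o) = -4*o)
O = -24347 (O = -13030 - 11317 = -24347)
w = 62326933/1908460 (w = -24347/((-4*185)) - 10659/43843 = -24347/(-740) - 10659*1/43843 = -24347*(-1/740) - 627/2579 = 24347/740 - 627/2579 = 62326933/1908460 ≈ 32.658)
-w = -1*62326933/1908460 = -62326933/1908460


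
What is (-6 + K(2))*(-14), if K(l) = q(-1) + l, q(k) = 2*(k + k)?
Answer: 112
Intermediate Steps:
q(k) = 4*k (q(k) = 2*(2*k) = 4*k)
K(l) = -4 + l (K(l) = 4*(-1) + l = -4 + l)
(-6 + K(2))*(-14) = (-6 + (-4 + 2))*(-14) = (-6 - 2)*(-14) = -8*(-14) = 112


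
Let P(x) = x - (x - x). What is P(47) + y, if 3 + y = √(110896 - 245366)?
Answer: 44 + I*√134470 ≈ 44.0 + 366.7*I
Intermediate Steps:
P(x) = x (P(x) = x - 1*0 = x + 0 = x)
y = -3 + I*√134470 (y = -3 + √(110896 - 245366) = -3 + √(-134470) = -3 + I*√134470 ≈ -3.0 + 366.7*I)
P(47) + y = 47 + (-3 + I*√134470) = 44 + I*√134470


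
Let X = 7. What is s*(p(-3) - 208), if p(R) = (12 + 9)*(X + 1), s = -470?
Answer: 18800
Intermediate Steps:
p(R) = 168 (p(R) = (12 + 9)*(7 + 1) = 21*8 = 168)
s*(p(-3) - 208) = -470*(168 - 208) = -470*(-40) = 18800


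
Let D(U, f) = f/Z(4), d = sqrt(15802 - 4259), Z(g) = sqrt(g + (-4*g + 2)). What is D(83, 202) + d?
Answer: sqrt(11543) - 101*I*sqrt(10)/5 ≈ 107.44 - 63.878*I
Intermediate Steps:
Z(g) = sqrt(2 - 3*g) (Z(g) = sqrt(g + (2 - 4*g)) = sqrt(2 - 3*g))
d = sqrt(11543) ≈ 107.44
D(U, f) = -I*f*sqrt(10)/10 (D(U, f) = f/(sqrt(2 - 3*4)) = f/(sqrt(2 - 12)) = f/(sqrt(-10)) = f/((I*sqrt(10))) = f*(-I*sqrt(10)/10) = -I*f*sqrt(10)/10)
D(83, 202) + d = -1/10*I*202*sqrt(10) + sqrt(11543) = -101*I*sqrt(10)/5 + sqrt(11543) = sqrt(11543) - 101*I*sqrt(10)/5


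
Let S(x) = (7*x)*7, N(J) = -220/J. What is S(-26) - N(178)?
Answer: -113276/89 ≈ -1272.8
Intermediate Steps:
S(x) = 49*x
S(-26) - N(178) = 49*(-26) - (-220)/178 = -1274 - (-220)/178 = -1274 - 1*(-110/89) = -1274 + 110/89 = -113276/89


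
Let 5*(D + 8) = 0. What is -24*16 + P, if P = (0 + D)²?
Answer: -320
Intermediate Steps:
D = -8 (D = -8 + (⅕)*0 = -8 + 0 = -8)
P = 64 (P = (0 - 8)² = (-8)² = 64)
-24*16 + P = -24*16 + 64 = -384 + 64 = -320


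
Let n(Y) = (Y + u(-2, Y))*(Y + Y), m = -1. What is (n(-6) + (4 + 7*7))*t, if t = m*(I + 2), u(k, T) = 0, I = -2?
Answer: 0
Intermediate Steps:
t = 0 (t = -(-2 + 2) = -1*0 = 0)
n(Y) = 2*Y² (n(Y) = (Y + 0)*(Y + Y) = Y*(2*Y) = 2*Y²)
(n(-6) + (4 + 7*7))*t = (2*(-6)² + (4 + 7*7))*0 = (2*36 + (4 + 49))*0 = (72 + 53)*0 = 125*0 = 0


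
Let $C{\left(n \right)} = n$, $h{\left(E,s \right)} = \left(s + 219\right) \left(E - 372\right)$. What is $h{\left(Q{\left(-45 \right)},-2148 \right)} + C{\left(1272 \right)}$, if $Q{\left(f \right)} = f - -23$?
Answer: $761298$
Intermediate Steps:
$Q{\left(f \right)} = 23 + f$ ($Q{\left(f \right)} = f + 23 = 23 + f$)
$h{\left(E,s \right)} = \left(-372 + E\right) \left(219 + s\right)$ ($h{\left(E,s \right)} = \left(219 + s\right) \left(-372 + E\right) = \left(-372 + E\right) \left(219 + s\right)$)
$h{\left(Q{\left(-45 \right)},-2148 \right)} + C{\left(1272 \right)} = \left(-81468 - -799056 + 219 \left(23 - 45\right) + \left(23 - 45\right) \left(-2148\right)\right) + 1272 = \left(-81468 + 799056 + 219 \left(-22\right) - -47256\right) + 1272 = \left(-81468 + 799056 - 4818 + 47256\right) + 1272 = 760026 + 1272 = 761298$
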